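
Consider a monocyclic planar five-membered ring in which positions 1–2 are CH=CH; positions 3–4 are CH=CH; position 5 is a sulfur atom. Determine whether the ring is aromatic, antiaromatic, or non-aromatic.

Every ring atom contributes a p orbital perpendicular to the ring (each doubly-bonded ring atom is sp² with one p-orbital electron; the sulfur donates one lone pair from its p orbital), so the π system is cyclic and fully conjugated.
Adding the contributions, 2 × 2 = 4 from the double-bond units + 2 from the S atom = 6.
With 6 π electrons (n = 1), the Hückel 4n+2 condition holds.
(The species described is thiophene.)

Aromatic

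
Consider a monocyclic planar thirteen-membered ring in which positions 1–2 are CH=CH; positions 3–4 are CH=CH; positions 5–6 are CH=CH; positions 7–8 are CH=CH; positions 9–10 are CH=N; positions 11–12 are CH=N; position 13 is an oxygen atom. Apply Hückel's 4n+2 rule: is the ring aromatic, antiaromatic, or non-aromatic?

Aromatic

Check conjugation: the double-bond atoms are sp², each contributing one p electron; each =N– nitrogen is pyridine-type (lone pair in the sp² plane, one electron in the p orbital); the oxygen donates one lone pair from its p orbital — every position has a p orbital, so the cyclic π system is continuous.
Tallying contributions gives 6 × 2 = 12 from the double-bond units + 2 from the O atom = 14.
14 = 4(3) + 2, which satisfies Hückel's 4n+2 rule.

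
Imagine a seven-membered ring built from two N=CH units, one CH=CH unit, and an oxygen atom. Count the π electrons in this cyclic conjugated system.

Check conjugation: each doubly-bonded ring atom is sp² with one p-orbital electron; each sp² =N– keeps its lone pair in-plane and puts one electron into the π system; the oxygen donates one lone pair from its p orbital — every position has a p orbital, so the cyclic π system is continuous.
Adding the contributions, 3 × 2 = 6 from the double-bond units + 2 from the O atom = 8.

8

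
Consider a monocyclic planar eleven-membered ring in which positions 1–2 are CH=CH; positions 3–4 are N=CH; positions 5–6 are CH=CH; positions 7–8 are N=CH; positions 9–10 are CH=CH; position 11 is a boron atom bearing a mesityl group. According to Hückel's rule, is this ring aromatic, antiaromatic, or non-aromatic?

Aromatic

Every ring atom contributes a p orbital perpendicular to the ring (each doubly-bonded ring atom is sp² with one p-orbital electron; each sp² =N– keeps its lone pair in-plane and puts one electron into the π system; the boron has an empty p orbital), so the π system is cyclic and fully conjugated.
Tallying contributions gives 5 × 2 = 10 from the double-bond units + 0 from the B(mesityl) atom = 10.
10 = 4(2) + 2, which satisfies Hückel's 4n+2 rule.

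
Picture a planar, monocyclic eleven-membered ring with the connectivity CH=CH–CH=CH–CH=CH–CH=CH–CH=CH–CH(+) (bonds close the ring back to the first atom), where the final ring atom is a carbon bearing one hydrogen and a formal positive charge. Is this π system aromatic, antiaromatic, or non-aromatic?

All ring atoms are sp² and supply a p orbital to the ring (each doubly-bonded ring atom is sp² with one p-orbital electron; the carbocation has an empty p orbital); the conjugation is uninterrupted.
π-electron count: 5 × 2 = 10 from the double-bond units + 0 from the CH(+) atom = 10.
That gives a 4n+2 count (10, n = 2).

Aromatic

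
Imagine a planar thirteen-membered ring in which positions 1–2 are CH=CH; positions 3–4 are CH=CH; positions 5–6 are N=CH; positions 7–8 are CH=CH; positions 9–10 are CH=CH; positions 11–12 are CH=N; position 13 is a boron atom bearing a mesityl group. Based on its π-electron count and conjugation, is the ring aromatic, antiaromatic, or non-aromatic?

Antiaromatic

All ring atoms are sp² and supply a p orbital to the ring (each doubly-bonded ring atom is sp² with one p-orbital electron; each sp² =N– keeps its lone pair in-plane and puts one electron into the π system; the boron has an empty p orbital); the conjugation is uninterrupted.
Adding the contributions, 6 × 2 = 12 from the double-bond units + 0 from the B(mesityl) atom = 12.
With 12 = 4·3 π electrons, Hückel's rule classifies the planar ring as antiaromatic.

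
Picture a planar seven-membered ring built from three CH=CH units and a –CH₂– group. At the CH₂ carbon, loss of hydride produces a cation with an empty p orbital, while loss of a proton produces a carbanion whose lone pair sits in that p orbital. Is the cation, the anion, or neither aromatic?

Both ions have a continuous loop of p orbitals — each ring atom is sp².
Cation: 3 × 2 + 0 = 6 π electrons → 4(1)+2, aromatic.
Anion: 3 × 2 + 2 = 8 π electrons → 4(2), antiaromatic.

The cation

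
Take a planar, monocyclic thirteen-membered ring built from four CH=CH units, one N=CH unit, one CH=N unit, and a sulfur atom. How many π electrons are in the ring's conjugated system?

The p orbitals form a continuous loop: every atom in a ring double bond is sp² and brings one electron to the p orbital; the doubly-bonded nitrogens are pyridine-type — their lone pairs lie in the ring plane, leaving one electron in the p orbital; the sulfur donates one lone pair from its p orbital. The ring is fully conjugated.
π-electron count: 6 × 2 = 12 from the double-bond units + 2 from the S atom = 14.

14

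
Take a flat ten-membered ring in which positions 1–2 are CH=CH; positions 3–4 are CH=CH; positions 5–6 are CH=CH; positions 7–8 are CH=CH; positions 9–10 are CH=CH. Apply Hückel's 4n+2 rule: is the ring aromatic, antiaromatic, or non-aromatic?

Aromatic

Check conjugation: the double-bond atoms are sp², each contributing one p electron — every position has a p orbital, so the cyclic π system is continuous.
π-electron count: 5 × 2 = 10 from the 5 double-bond units.
That gives a 4n+2 count (10, n = 2).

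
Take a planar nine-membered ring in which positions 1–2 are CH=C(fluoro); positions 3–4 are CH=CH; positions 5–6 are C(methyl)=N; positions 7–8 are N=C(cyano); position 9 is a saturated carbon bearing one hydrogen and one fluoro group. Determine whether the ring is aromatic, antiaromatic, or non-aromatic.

Non-aromatic

The CH(fluoro) carbon is saturated: that saturated carbon is sp³ and has no p orbital in the ring π system. Conjugation is not continuous around the ring.
Without a continuous loop of overlapping p orbitals the Hückel electron count never comes into play.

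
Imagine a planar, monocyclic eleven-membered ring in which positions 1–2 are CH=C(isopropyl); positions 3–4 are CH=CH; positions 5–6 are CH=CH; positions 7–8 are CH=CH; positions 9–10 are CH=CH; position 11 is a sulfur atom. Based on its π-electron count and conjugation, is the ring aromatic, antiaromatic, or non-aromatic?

Antiaromatic

All ring atoms are sp² and supply a p orbital to the ring (every atom in a ring double bond is sp² and brings one electron to the p orbital; the sulfur donates one lone pair from its p orbital); the conjugation is uninterrupted.
Adding the contributions, 5 × 2 = 10 from the double-bond units + 2 from the S atom = 12.
12 = 4(3); a planar, fully conjugated 4n system is antiaromatic.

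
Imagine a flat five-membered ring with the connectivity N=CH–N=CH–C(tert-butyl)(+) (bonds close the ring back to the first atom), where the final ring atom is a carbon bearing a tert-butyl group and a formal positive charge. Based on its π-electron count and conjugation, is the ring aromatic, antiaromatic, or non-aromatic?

Antiaromatic

All ring atoms are sp² and supply a p orbital to the ring (each doubly-bonded ring atom is sp² with one p-orbital electron; the doubly-bonded nitrogens are pyridine-type — their lone pairs lie in the ring plane, leaving one electron in the p orbital; the carbocation has an empty p orbital); the conjugation is uninterrupted.
Adding the contributions, 2 × 2 = 4 from the double-bond units + 0 from the C(tert-butyl)(+) atom = 4.
4 = 4(1); a planar, fully conjugated 4n system is antiaromatic.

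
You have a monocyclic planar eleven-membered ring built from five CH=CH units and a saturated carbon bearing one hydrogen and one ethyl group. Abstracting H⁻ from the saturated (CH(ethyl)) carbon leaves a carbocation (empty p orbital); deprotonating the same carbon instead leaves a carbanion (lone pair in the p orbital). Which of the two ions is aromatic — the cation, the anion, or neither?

The cation

In either ion the ring is fully conjugated: every atom, including the new sp² carbon, supplies a p orbital.
Cation: 5 × 2 + 0 = 10 π electrons → 4(2)+2, aromatic.
Anion: 5 × 2 + 2 = 12 π electrons → 4(3), antiaromatic.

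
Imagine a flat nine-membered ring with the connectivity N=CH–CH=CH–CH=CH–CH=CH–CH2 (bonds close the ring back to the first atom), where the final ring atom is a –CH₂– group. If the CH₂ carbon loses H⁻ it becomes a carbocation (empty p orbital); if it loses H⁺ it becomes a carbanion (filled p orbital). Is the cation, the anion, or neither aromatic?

The anion

Once that carbon is sp², every ring atom has a p orbital and both ions are fully conjugated.
Cation: 4 × 2 + 0 = 8 π electrons → 4(2), antiaromatic.
Anion: 4 × 2 + 2 = 10 π electrons → 4(2)+2, aromatic.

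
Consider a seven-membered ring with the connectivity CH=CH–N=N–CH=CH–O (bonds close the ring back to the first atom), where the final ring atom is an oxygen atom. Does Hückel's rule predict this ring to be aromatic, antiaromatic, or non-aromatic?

Check conjugation: each doubly-bonded ring atom is sp² with one p-orbital electron; each =N– nitrogen is pyridine-type (lone pair in the sp² plane, one electron in the p orbital); the oxygen donates one lone pair from its p orbital — every position has a p orbital, so the cyclic π system is continuous.
π-electron count: 3 × 2 = 6 from the double-bond units + 2 from the O atom = 8.
With 8 = 4·2 π electrons, Hückel's rule classifies the planar ring as antiaromatic.

Antiaromatic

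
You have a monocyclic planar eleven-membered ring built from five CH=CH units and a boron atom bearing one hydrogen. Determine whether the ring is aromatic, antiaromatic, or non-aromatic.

Every ring atom contributes a p orbital perpendicular to the ring (every atom in a ring double bond is sp² and brings one electron to the p orbital; the boron has an empty p orbital), so the π system is cyclic and fully conjugated.
Adding the contributions, 5 × 2 = 10 from the double-bond units + 0 from the BH atom = 10.
10 = 4(2) + 2, which satisfies Hückel's 4n+2 rule.

Aromatic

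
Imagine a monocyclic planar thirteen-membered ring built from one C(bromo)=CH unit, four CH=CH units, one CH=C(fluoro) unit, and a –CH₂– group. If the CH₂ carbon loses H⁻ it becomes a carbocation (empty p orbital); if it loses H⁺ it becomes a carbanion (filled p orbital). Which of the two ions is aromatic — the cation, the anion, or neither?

The anion

Once that carbon is sp², every ring atom has a p orbital and both ions are fully conjugated.
Cation: 6 × 2 + 0 = 12 π electrons → 4(3), antiaromatic.
Anion: 6 × 2 + 2 = 14 π electrons → 4(3)+2, aromatic.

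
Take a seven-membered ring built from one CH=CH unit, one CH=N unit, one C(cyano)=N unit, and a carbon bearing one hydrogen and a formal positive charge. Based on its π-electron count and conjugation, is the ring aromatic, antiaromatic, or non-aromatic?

Every ring atom contributes a p orbital perpendicular to the ring (every atom in a ring double bond is sp² and brings one electron to the p orbital; the doubly-bonded nitrogens are pyridine-type — their lone pairs lie in the ring plane, leaving one electron in the p orbital; the carbocation has an empty p orbital), so the π system is cyclic and fully conjugated.
π-electron count: 3 × 2 = 6 from the double-bond units + 0 from the CH(+) atom = 6.
That gives a 4n+2 count (6, n = 1).

Aromatic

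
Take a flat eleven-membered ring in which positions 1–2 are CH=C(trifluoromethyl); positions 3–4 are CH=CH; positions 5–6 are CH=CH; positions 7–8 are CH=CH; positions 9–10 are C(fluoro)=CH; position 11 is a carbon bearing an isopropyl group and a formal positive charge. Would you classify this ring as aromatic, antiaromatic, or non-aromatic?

Every ring atom contributes a p orbital perpendicular to the ring (each doubly-bonded ring atom is sp² with one p-orbital electron; the carbocation has an empty p orbital), so the π system is cyclic and fully conjugated.
Adding the contributions, 5 × 2 = 10 from the double-bond units + 0 from the C(isopropyl)(+) atom = 10.
Since 10 = 4·2 + 2, the ring meets the 4n+2 criterion.

Aromatic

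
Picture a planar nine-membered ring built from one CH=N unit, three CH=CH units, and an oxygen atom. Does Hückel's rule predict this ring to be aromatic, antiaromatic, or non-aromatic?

Aromatic

Check conjugation: each doubly-bonded ring atom is sp² with one p-orbital electron; each =N– nitrogen is pyridine-type (lone pair in the sp² plane, one electron in the p orbital); the oxygen donates one lone pair from its p orbital — every position has a p orbital, so the cyclic π system is continuous.
Adding the contributions, 4 × 2 = 8 from the double-bond units + 2 from the O atom = 10.
That gives a 4n+2 count (10, n = 2).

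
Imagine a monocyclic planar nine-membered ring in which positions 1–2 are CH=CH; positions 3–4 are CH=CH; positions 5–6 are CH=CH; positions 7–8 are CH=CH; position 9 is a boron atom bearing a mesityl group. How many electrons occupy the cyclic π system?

8

The p orbitals form a continuous loop: each doubly-bonded ring atom is sp² with one p-orbital electron; the boron has an empty p orbital. The ring is fully conjugated.
Counting π electrons: 4 × 2 = 8 from the double-bond units + 0 from the B(mesityl) atom = 8.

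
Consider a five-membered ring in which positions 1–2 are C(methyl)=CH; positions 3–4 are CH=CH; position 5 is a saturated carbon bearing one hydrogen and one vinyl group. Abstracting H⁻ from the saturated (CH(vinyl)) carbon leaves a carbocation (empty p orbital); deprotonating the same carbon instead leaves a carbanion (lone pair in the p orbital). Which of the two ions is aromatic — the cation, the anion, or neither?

The anion

In either ion the ring is fully conjugated: every atom, including the new sp² carbon, supplies a p orbital.
Cation: 2 × 2 + 0 = 4 π electrons → 4(1), antiaromatic.
Anion: 2 × 2 + 2 = 6 π electrons → 4(1)+2, aromatic.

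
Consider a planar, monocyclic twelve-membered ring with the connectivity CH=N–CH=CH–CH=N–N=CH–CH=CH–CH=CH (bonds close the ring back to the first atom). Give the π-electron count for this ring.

All ring atoms are sp² and supply a p orbital to the ring (the double-bond atoms are sp², each contributing one p electron; the doubly-bonded nitrogens are pyridine-type — their lone pairs lie in the ring plane, leaving one electron in the p orbital); the conjugation is uninterrupted.
Counting π electrons: 6 × 2 = 12 from the 6 double-bond units.

12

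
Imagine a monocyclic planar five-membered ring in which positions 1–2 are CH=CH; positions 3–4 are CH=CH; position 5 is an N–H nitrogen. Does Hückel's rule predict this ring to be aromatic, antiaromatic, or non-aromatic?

Aromatic

Check conjugation: every atom in a ring double bond is sp² and brings one electron to the p orbital; the pyrrole-type nitrogen donates its lone pair from the p orbital — every position has a p orbital, so the cyclic π system is continuous.
Adding the contributions, 2 × 2 = 4 from the double-bond units + 2 from the NH atom = 6.
With 6 π electrons (n = 1), the Hückel 4n+2 condition holds.
This is pyrrole.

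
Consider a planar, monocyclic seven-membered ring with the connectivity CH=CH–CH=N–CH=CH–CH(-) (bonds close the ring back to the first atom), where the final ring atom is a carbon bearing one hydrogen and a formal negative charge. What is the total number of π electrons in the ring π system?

Every ring atom contributes a p orbital perpendicular to the ring (every atom in a ring double bond is sp² and brings one electron to the p orbital; each =N– nitrogen is pyridine-type (lone pair in the sp² plane, one electron in the p orbital); the carbanion's lone pair occupies the p orbital), so the π system is cyclic and fully conjugated.
Tallying contributions gives 3 × 2 = 6 from the double-bond units + 2 from the CH(-) atom = 8.

8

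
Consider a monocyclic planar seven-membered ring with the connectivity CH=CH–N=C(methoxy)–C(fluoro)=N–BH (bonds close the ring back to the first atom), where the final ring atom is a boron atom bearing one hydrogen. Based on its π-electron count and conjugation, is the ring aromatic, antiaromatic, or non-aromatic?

Check conjugation: every atom in a ring double bond is sp² and brings one electron to the p orbital; each sp² =N– keeps its lone pair in-plane and puts one electron into the π system; the boron has an empty p orbital — every position has a p orbital, so the cyclic π system is continuous.
Adding the contributions, 3 × 2 = 6 from the double-bond units + 0 from the BH atom = 6.
That gives a 4n+2 count (6, n = 1).

Aromatic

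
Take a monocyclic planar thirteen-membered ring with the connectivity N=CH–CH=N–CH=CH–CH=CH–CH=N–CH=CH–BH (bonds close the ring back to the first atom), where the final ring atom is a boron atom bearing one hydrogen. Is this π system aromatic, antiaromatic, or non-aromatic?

Antiaromatic

Check conjugation: every atom in a ring double bond is sp² and brings one electron to the p orbital; each sp² =N– keeps its lone pair in-plane and puts one electron into the π system; the boron has an empty p orbital — every position has a p orbital, so the cyclic π system is continuous.
Counting π electrons: 6 × 2 = 12 from the double-bond units + 0 from the BH atom = 12.
A 4n π count (12, n = 3) in a planar conjugated ring means antiaromatic.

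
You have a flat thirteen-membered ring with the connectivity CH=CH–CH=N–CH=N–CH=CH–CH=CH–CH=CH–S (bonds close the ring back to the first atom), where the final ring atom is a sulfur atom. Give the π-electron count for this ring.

14

The p orbitals form a continuous loop: the double-bond atoms are sp², each contributing one p electron; each sp² =N– keeps its lone pair in-plane and puts one electron into the π system; the sulfur donates one lone pair from its p orbital. The ring is fully conjugated.
Tallying contributions gives 6 × 2 = 12 from the double-bond units + 2 from the S atom = 14.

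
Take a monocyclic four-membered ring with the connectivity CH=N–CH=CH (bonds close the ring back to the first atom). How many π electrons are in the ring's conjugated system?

The p orbitals form a continuous loop: the double-bond atoms are sp², each contributing one p electron; each sp² =N– keeps its lone pair in-plane and puts one electron into the π system. The ring is fully conjugated.
π-electron count: 2 × 2 = 4 from the 2 double-bond units.

4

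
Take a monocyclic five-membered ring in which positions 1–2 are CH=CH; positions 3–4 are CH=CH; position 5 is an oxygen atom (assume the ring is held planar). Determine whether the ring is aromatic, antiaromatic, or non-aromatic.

The p orbitals form a continuous loop: every atom in a ring double bond is sp² and brings one electron to the p orbital; the oxygen donates one lone pair from its p orbital. The ring is fully conjugated.
Tallying contributions gives 2 × 2 = 4 from the double-bond units + 2 from the O atom = 6.
With 6 π electrons (n = 1), the Hückel 4n+2 condition holds.
This is furan.

Aromatic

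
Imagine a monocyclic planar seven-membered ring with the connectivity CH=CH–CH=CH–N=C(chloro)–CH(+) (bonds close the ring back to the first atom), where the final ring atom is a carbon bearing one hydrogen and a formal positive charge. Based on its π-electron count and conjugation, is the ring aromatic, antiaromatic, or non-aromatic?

Every ring atom contributes a p orbital perpendicular to the ring (each doubly-bonded ring atom is sp² with one p-orbital electron; each =N– nitrogen is pyridine-type (lone pair in the sp² plane, one electron in the p orbital); the carbocation has an empty p orbital), so the π system is cyclic and fully conjugated.
π-electron count: 3 × 2 = 6 from the double-bond units + 0 from the CH(+) atom = 6.
Since 6 = 4·1 + 2, the ring meets the 4n+2 criterion.

Aromatic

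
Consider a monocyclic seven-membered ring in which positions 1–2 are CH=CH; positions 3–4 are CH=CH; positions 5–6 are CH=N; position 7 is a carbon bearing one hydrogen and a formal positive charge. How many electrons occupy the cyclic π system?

6

Check conjugation: each doubly-bonded ring atom is sp² with one p-orbital electron; each sp² =N– keeps its lone pair in-plane and puts one electron into the π system; the carbocation has an empty p orbital — every position has a p orbital, so the cyclic π system is continuous.
π-electron count: 3 × 2 = 6 from the double-bond units + 0 from the CH(+) atom = 6.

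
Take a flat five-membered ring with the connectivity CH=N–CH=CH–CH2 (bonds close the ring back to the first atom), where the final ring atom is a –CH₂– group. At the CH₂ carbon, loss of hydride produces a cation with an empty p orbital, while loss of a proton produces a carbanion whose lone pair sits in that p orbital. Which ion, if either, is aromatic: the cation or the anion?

In both ions every ring atom is sp² and contributes a p orbital, so both rings are fully conjugated.
Cation: 2 × 2 + 0 = 4 π electrons → 4(1), antiaromatic.
Anion: 2 × 2 + 2 = 6 π electrons → 4(1)+2, aromatic.

The anion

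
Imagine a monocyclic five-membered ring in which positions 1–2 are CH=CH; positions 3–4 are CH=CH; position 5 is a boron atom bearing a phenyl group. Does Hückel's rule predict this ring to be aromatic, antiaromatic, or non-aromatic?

All ring atoms are sp² and supply a p orbital to the ring (the double-bond atoms are sp², each contributing one p electron; the boron has an empty p orbital); the conjugation is uninterrupted.
Adding the contributions, 2 × 2 = 4 from the double-bond units + 0 from the B(phenyl) atom = 4.
With 4 = 4·1 π electrons, Hückel's rule classifies the planar ring as antiaromatic.

Antiaromatic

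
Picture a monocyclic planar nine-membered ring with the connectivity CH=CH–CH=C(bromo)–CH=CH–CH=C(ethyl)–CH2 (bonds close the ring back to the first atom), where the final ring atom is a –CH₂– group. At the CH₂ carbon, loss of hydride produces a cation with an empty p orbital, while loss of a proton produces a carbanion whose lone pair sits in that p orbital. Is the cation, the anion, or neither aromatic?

The anion

Once that carbon is sp², every ring atom has a p orbital and both ions are fully conjugated.
Cation: 4 × 2 + 0 = 8 π electrons → 4(2), antiaromatic.
Anion: 4 × 2 + 2 = 10 π electrons → 4(2)+2, aromatic.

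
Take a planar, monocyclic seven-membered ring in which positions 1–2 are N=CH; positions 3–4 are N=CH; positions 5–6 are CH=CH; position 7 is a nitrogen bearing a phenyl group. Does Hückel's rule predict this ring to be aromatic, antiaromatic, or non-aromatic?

Antiaromatic

All ring atoms are sp² and supply a p orbital to the ring (each doubly-bonded ring atom is sp² with one p-orbital electron; each =N– nitrogen is pyridine-type (lone pair in the sp² plane, one electron in the p orbital); the pyrrole-type nitrogen donates its lone pair from the p orbital); the conjugation is uninterrupted.
π-electron count: 3 × 2 = 6 from the double-bond units + 2 from the N(phenyl) atom = 8.
A 4n π count (8, n = 2) in a planar conjugated ring means antiaromatic.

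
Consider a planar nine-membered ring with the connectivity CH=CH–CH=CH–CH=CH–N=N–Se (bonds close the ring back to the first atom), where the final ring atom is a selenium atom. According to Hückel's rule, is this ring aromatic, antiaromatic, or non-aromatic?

Every ring atom contributes a p orbital perpendicular to the ring (the double-bond atoms are sp², each contributing one p electron; the doubly-bonded nitrogens are pyridine-type — their lone pairs lie in the ring plane, leaving one electron in the p orbital; the selenium donates one lone pair from its p orbital), so the π system is cyclic and fully conjugated.
Adding the contributions, 4 × 2 = 8 from the double-bond units + 2 from the Se atom = 10.
Since 10 = 4·2 + 2, the ring meets the 4n+2 criterion.

Aromatic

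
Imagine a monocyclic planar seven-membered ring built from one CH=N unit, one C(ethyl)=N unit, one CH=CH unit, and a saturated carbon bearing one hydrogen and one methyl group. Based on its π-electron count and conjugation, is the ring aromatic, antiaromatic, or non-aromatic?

Non-aromatic

Because that saturated carbon is sp³ and has no p orbital in the ring π system at the CH(methyl) position, the π system cannot extend all the way around the ring.
Hückel's rule only applies to fully conjugated rings, so this one is simply non-aromatic.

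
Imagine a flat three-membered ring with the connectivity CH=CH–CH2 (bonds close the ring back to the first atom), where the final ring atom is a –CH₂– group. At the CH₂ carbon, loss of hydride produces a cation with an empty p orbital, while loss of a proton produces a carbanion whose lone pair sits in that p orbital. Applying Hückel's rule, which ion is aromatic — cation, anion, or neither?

The cation

In either ion the ring is fully conjugated: every atom, including the new sp² carbon, supplies a p orbital.
Cation: 1 × 2 + 0 = 2 π electrons → 4(0)+2, aromatic.
Anion: 1 × 2 + 2 = 4 π electrons → 4(1), antiaromatic.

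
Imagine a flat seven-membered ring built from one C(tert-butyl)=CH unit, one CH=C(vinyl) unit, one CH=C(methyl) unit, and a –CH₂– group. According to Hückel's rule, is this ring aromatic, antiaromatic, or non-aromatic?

Non-aromatic

Because the tetrahedral CH₂ carbon is sp³ and has no p orbital in the ring π system at the CH2 position, the π system cannot extend all the way around the ring.
A ring that is not fully conjugated cannot be aromatic or antiaromatic regardless of its π-electron count.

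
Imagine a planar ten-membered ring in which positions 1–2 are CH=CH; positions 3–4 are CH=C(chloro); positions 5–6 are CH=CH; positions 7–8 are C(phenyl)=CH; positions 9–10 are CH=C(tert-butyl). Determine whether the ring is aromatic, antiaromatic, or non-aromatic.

Every ring atom contributes a p orbital perpendicular to the ring (every atom in a ring double bond is sp² and brings one electron to the p orbital), so the π system is cyclic and fully conjugated.
Adding the contributions, 5 × 2 = 10 from the 5 double-bond units.
10 = 4(2) + 2, which satisfies Hückel's 4n+2 rule.

Aromatic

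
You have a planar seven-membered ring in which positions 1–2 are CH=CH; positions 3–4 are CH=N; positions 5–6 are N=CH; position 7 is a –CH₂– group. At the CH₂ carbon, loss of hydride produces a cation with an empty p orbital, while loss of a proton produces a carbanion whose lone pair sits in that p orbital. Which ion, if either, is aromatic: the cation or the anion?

The cation

In either ion the ring is fully conjugated: every atom, including the new sp² carbon, supplies a p orbital.
Cation: 3 × 2 + 0 = 6 π electrons → 4(1)+2, aromatic.
Anion: 3 × 2 + 2 = 8 π electrons → 4(2), antiaromatic.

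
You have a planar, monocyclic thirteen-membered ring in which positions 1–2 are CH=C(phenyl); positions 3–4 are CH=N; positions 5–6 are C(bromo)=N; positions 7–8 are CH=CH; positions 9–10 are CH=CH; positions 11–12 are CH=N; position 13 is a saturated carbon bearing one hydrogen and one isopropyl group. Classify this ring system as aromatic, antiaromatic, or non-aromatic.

At the CH(isopropyl) position, that saturated carbon is sp³ and has no p orbital in the ring π system; the ring's p-orbital overlap is broken there.
A ring that is not fully conjugated cannot be aromatic or antiaromatic regardless of its π-electron count.

Non-aromatic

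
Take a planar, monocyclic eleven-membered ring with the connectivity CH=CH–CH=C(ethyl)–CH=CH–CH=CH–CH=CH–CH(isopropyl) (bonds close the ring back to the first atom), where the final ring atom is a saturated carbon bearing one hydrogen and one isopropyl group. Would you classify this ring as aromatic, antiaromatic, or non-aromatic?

The CH(isopropyl) carbon is saturated: that saturated carbon is sp³ and has no p orbital in the ring π system. Conjugation is not continuous around the ring.
Hückel's rule only applies to fully conjugated rings, so this one is simply non-aromatic.

Non-aromatic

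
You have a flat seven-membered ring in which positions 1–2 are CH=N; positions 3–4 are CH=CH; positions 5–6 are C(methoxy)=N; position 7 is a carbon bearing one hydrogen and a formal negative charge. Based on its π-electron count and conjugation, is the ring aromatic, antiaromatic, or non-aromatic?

All ring atoms are sp² and supply a p orbital to the ring (the double-bond atoms are sp², each contributing one p electron; each sp² =N– keeps its lone pair in-plane and puts one electron into the π system; the carbanion's lone pair occupies the p orbital); the conjugation is uninterrupted.
π-electron count: 3 × 2 = 6 from the double-bond units + 2 from the CH(-) atom = 8.
8 = 4(2); a planar, fully conjugated 4n system is antiaromatic.

Antiaromatic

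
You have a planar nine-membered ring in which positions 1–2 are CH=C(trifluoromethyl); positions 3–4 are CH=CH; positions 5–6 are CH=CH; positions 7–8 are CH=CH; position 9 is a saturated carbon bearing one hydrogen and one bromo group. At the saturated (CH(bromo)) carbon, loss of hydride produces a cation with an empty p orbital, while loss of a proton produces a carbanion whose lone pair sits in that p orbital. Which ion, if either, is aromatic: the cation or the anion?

The anion

Both ions have a continuous loop of p orbitals — each ring atom is sp².
Cation: 4 × 2 + 0 = 8 π electrons → 4(2), antiaromatic.
Anion: 4 × 2 + 2 = 10 π electrons → 4(2)+2, aromatic.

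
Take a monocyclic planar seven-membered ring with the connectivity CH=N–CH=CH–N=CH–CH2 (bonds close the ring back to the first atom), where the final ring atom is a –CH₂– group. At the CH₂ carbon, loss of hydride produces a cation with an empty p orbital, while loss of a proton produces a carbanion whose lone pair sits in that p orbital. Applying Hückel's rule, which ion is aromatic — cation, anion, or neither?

The cation

In either ion the ring is fully conjugated: every atom, including the new sp² carbon, supplies a p orbital.
Cation: 3 × 2 + 0 = 6 π electrons → 4(1)+2, aromatic.
Anion: 3 × 2 + 2 = 8 π electrons → 4(2), antiaromatic.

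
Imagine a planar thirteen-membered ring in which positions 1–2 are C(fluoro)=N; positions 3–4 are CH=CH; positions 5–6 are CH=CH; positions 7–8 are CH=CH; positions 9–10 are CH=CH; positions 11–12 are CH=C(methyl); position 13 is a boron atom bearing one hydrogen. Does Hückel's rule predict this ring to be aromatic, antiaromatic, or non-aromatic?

All ring atoms are sp² and supply a p orbital to the ring (every atom in a ring double bond is sp² and brings one electron to the p orbital; each =N– nitrogen is pyridine-type (lone pair in the sp² plane, one electron in the p orbital); the boron has an empty p orbital); the conjugation is uninterrupted.
Tallying contributions gives 6 × 2 = 12 from the double-bond units + 0 from the BH atom = 12.
With 12 = 4·3 π electrons, Hückel's rule classifies the planar ring as antiaromatic.

Antiaromatic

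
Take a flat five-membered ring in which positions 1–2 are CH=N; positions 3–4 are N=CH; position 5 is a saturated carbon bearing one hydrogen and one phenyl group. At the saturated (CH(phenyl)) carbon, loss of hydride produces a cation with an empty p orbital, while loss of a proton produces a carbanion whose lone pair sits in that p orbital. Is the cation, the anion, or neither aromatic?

The anion

Once that carbon is sp², every ring atom has a p orbital and both ions are fully conjugated.
Cation: 2 × 2 + 0 = 4 π electrons → 4(1), antiaromatic.
Anion: 2 × 2 + 2 = 6 π electrons → 4(1)+2, aromatic.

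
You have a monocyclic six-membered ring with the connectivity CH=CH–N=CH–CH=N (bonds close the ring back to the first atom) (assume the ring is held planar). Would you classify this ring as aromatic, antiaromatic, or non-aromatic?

Aromatic

All ring atoms are sp² and supply a p orbital to the ring (the double-bond atoms are sp², each contributing one p electron; each =N– nitrogen is pyridine-type (lone pair in the sp² plane, one electron in the p orbital)); the conjugation is uninterrupted.
Counting π electrons: 3 × 2 = 6 from the 3 double-bond units.
Since 6 = 4·1 + 2, the ring meets the 4n+2 criterion.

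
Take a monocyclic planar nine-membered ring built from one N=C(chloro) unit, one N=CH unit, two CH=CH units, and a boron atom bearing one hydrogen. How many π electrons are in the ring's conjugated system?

8

Check conjugation: every atom in a ring double bond is sp² and brings one electron to the p orbital; the doubly-bonded nitrogens are pyridine-type — their lone pairs lie in the ring plane, leaving one electron in the p orbital; the boron has an empty p orbital — every position has a p orbital, so the cyclic π system is continuous.
Counting π electrons: 4 × 2 = 8 from the double-bond units + 0 from the BH atom = 8.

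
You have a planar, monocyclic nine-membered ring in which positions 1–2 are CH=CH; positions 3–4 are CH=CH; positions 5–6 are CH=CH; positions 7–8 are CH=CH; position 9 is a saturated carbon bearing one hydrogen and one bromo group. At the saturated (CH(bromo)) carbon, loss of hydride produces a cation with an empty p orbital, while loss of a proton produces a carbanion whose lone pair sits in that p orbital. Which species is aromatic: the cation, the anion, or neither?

The anion

Both ions have a continuous loop of p orbitals — each ring atom is sp².
Cation: 4 × 2 + 0 = 8 π electrons → 4(2), antiaromatic.
Anion: 4 × 2 + 2 = 10 π electrons → 4(2)+2, aromatic.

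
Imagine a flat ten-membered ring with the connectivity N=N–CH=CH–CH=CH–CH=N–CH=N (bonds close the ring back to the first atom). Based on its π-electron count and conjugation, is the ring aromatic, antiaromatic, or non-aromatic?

Aromatic

Every ring atom contributes a p orbital perpendicular to the ring (each doubly-bonded ring atom is sp² with one p-orbital electron; each sp² =N– keeps its lone pair in-plane and puts one electron into the π system), so the π system is cyclic and fully conjugated.
π-electron count: 5 × 2 = 10 from the 5 double-bond units.
Since 10 = 4·2 + 2, the ring meets the 4n+2 criterion.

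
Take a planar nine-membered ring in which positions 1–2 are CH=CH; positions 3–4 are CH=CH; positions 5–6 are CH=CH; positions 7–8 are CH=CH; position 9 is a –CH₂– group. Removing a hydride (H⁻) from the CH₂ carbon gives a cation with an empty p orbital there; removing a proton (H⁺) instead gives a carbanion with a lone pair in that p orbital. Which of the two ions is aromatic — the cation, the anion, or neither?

The anion

Both ions have a continuous loop of p orbitals — each ring atom is sp².
Cation: 4 × 2 + 0 = 8 π electrons → 4(2), antiaromatic.
Anion: 4 × 2 + 2 = 10 π electrons → 4(2)+2, aromatic.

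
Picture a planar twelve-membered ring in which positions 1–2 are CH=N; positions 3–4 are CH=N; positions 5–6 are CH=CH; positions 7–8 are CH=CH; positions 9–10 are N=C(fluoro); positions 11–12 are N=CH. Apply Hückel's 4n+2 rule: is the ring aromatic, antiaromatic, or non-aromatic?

The p orbitals form a continuous loop: the double-bond atoms are sp², each contributing one p electron; each sp² =N– keeps its lone pair in-plane and puts one electron into the π system. The ring is fully conjugated.
Counting π electrons: 6 × 2 = 12 from the 6 double-bond units.
A 4n π count (12, n = 3) in a planar conjugated ring means antiaromatic.

Antiaromatic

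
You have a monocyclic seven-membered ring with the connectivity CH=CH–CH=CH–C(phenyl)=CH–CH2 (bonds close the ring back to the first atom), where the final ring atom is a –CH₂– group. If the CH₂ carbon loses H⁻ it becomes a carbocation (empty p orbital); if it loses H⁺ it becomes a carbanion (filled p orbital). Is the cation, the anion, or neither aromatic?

Both ions have a continuous loop of p orbitals — each ring atom is sp².
Cation: 3 × 2 + 0 = 6 π electrons → 4(1)+2, aromatic.
Anion: 3 × 2 + 2 = 8 π electrons → 4(2), antiaromatic.

The cation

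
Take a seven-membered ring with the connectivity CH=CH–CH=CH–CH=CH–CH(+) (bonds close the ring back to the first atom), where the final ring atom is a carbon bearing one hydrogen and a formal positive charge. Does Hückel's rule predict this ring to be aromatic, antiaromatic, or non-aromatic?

Aromatic

The p orbitals form a continuous loop: the double-bond atoms are sp², each contributing one p electron; the carbocation has an empty p orbital. The ring is fully conjugated.
Tallying contributions gives 3 × 2 = 6 from the double-bond units + 0 from the CH(+) atom = 6.
Since 6 = 4·1 + 2, the ring meets the 4n+2 criterion.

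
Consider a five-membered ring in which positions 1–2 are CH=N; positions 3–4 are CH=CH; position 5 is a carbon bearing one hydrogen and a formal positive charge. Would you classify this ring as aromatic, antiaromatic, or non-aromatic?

Every ring atom contributes a p orbital perpendicular to the ring (each doubly-bonded ring atom is sp² with one p-orbital electron; the doubly-bonded nitrogens are pyridine-type — their lone pairs lie in the ring plane, leaving one electron in the p orbital; the carbocation has an empty p orbital), so the π system is cyclic and fully conjugated.
Tallying contributions gives 2 × 2 = 4 from the double-bond units + 0 from the CH(+) atom = 4.
With 4 = 4·1 π electrons, Hückel's rule classifies the planar ring as antiaromatic.

Antiaromatic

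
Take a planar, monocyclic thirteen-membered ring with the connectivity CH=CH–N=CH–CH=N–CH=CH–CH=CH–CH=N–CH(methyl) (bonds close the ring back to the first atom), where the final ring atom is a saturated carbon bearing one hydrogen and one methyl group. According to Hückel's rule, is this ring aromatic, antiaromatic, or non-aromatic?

At the CH(methyl) position, that saturated carbon is sp³ and has no p orbital in the ring π system; the ring's p-orbital overlap is broken there.
Hückel's rule only applies to fully conjugated rings, so this one is simply non-aromatic.

Non-aromatic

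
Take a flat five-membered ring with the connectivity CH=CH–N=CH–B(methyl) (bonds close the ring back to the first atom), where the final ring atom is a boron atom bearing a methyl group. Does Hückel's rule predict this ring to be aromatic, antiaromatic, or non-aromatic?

Antiaromatic

Check conjugation: each doubly-bonded ring atom is sp² with one p-orbital electron; the doubly-bonded nitrogens are pyridine-type — their lone pairs lie in the ring plane, leaving one electron in the p orbital; the boron has an empty p orbital — every position has a p orbital, so the cyclic π system is continuous.
Counting π electrons: 2 × 2 = 4 from the double-bond units + 0 from the B(methyl) atom = 4.
4 is a 4n count (n = 1), so the planar conjugated ring is antiaromatic.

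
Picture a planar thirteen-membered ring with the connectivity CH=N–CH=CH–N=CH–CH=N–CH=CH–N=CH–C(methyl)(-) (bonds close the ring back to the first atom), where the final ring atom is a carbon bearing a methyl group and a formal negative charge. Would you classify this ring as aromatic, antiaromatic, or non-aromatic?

All ring atoms are sp² and supply a p orbital to the ring (each doubly-bonded ring atom is sp² with one p-orbital electron; each =N– nitrogen is pyridine-type (lone pair in the sp² plane, one electron in the p orbital); the carbanion's lone pair occupies the p orbital); the conjugation is uninterrupted.
Counting π electrons: 6 × 2 = 12 from the double-bond units + 2 from the C(methyl)(-) atom = 14.
That gives a 4n+2 count (14, n = 3).

Aromatic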